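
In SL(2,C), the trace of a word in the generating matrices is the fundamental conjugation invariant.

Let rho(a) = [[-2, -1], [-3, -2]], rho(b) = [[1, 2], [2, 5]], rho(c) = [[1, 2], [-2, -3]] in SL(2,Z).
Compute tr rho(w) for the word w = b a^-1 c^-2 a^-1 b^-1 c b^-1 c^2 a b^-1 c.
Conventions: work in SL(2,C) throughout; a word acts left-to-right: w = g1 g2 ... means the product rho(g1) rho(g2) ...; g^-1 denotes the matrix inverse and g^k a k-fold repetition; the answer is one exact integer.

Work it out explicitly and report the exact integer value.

rho(b) = [[1, 2], [2, 5]]
... * rho(a^-1) = [[-2, 1], [3, -2]]  ->  [[4, -3], [11, -8]]
... * rho(c^-1) = [[-3, -2], [2, 1]]  ->  [[-18, -11], [-49, -30]]
... * rho(c^-1) = [[-3, -2], [2, 1]]  ->  [[32, 25], [87, 68]]
... * rho(a^-1) = [[-2, 1], [3, -2]]  ->  [[11, -18], [30, -49]]
... * rho(b^-1) = [[5, -2], [-2, 1]]  ->  [[91, -40], [248, -109]]
... * rho(c) = [[1, 2], [-2, -3]]  ->  [[171, 302], [466, 823]]
... * rho(b^-1) = [[5, -2], [-2, 1]]  ->  [[251, -40], [684, -109]]
... * rho(c) = [[1, 2], [-2, -3]]  ->  [[331, 622], [902, 1695]]
... * rho(c) = [[1, 2], [-2, -3]]  ->  [[-913, -1204], [-2488, -3281]]
... * rho(a) = [[-2, -1], [-3, -2]]  ->  [[5438, 3321], [14819, 9050]]
... * rho(b^-1) = [[5, -2], [-2, 1]]  ->  [[20548, -7555], [55995, -20588]]
... * rho(c) = [[1, 2], [-2, -3]]  ->  [[35658, 63761], [97171, 173754]]
tr = 35658 + 173754 = 209412

209412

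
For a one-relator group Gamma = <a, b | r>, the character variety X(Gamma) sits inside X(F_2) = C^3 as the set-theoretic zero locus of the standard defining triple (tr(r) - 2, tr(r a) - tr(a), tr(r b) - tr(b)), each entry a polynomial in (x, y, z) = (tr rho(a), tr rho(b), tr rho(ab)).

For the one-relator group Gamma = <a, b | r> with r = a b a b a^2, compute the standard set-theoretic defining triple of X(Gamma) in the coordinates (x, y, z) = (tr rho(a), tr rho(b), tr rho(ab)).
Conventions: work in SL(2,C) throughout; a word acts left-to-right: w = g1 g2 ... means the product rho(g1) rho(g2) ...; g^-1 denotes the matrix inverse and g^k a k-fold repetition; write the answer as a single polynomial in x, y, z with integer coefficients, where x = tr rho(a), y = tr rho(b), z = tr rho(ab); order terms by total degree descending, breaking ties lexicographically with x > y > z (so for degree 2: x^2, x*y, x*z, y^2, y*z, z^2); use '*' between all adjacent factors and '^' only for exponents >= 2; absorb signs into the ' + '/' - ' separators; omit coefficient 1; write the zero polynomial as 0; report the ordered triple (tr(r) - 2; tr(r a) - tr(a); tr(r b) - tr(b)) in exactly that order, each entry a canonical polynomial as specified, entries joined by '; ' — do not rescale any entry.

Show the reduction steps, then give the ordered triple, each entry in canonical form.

use: tr(b a b a) = tr(b a)*tr(b a) - tr(1)  (split on b) = z^2 - 2
tr(b a b) = tr(b)*tr(a b) - tr(a)  (reduce the b square) = y*z - x
tr(a b a b a) = tr(a)*tr(b a b a) - tr(b a b)  (reduce the a square) = x*z^2 - y*z - x
tr(a b a b a^2) = tr(a)*tr(a b a b a) - tr(a b a b)  (reduce the a square) = x^2*z^2 - x*y*z - x^2 - z^2 + 2
apply: tr(a b a b a^3) = tr(a)*tr(a b a b a^2) - tr(a b a b a)  (reduce the a square) = x^3*z^2 - x^2*y*z - x^3 - 2*x*z^2 + y*z + 3*x
use: tr(b a b a b a) = tr(b a)*tr(b a b a) - tr(b^-1 a^-1)   [split at repeated b] = z^3 - 3*z
tr(a b a) = tr(a)*tr(b a) - tr(b) = x*z - y
tr(b a b a b) = tr(b)*tr(a b a b) - tr(a b a) = y*z^2 - x*z - y
tr(a b a b a^2 b) = tr(a)*tr(b a b a b a) - tr(b a b a b) = x*z^3 - y*z^2 - 2*x*z + y
assemble the triple (tr(r) - 2; tr(r a) - x; tr(r b) - y)

x^2*z^2 - x*y*z - x^2 - z^2; x^3*z^2 - x^2*y*z - x^3 - 2*x*z^2 + y*z + 2*x; x*z^3 - y*z^2 - 2*x*z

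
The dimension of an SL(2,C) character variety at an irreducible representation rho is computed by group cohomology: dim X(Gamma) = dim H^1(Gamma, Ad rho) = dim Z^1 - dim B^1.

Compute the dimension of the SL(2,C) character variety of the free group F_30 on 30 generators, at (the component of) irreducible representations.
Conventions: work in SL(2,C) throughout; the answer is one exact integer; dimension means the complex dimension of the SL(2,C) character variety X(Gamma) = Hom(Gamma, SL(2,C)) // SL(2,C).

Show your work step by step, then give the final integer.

The free group F_30: 30 generators, no relators.
A cocycle picks one sl_2 vector per generator freely, giving dim Z^1 = 3*30 = 90.
At an irreducible rho the centralizer of the image in sl_2 is 0, so the coboundary map sl_2 -> Z^1 is injective: dim B^1 = 3.
dim X = dim H^1 = dim Z^1 - dim B^1 = 90 - 3 = 87.

87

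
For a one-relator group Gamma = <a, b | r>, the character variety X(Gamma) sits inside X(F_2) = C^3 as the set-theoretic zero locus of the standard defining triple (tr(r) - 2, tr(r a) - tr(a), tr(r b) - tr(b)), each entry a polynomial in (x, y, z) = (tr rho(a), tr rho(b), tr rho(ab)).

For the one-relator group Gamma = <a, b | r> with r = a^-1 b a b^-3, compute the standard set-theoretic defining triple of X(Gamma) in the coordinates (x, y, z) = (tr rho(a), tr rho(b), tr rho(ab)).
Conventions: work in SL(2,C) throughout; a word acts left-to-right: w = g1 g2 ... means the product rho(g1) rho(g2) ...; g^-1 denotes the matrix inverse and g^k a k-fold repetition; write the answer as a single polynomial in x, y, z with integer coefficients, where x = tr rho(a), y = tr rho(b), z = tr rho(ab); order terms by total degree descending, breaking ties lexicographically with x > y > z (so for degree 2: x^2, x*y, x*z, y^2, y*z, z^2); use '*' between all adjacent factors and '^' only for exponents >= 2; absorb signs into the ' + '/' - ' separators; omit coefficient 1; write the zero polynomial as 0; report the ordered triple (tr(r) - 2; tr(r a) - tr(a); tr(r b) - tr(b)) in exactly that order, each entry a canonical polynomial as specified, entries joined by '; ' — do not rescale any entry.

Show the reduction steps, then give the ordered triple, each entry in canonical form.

tr(a b^-1) = tr(a) tr(b) - tr(a b) = x*y - z
tr(a b a) = tr(a) tr(b a) - tr(b) = x*z - y
tr(a b a b) = tr(a b) tr(a b) - tr(1)   [split at repeated a] = z^2 - 2
next, tr(b^-1 a b a) = tr(a b a) tr(b) - tr(a b a b) = x*y*z - y^2 - z^2 + 2
tr(b a b^-2 a) = tr(b^-1 a b a) tr(b) - tr(b^-1 a b a b) = x*y^2*z - y^3 - y*z^2 - x*z + 3*y
tr(b^-1 a^-1 b a b^-1) = tr(b a b^-2) tr(a) - tr(b a b^-2 a) = -x*y^2*z + x^2*y + y^3 + y*z^2 - 3*y
tr(b a b) = tr(b) tr(a b) - tr(a) = y*z - x
next, tr(a^-1 b a b) = tr(b a b) tr(a) - tr(b a b a) = x*y*z - x^2 - z^2 + 2
tr(b^-1 a^-1 b a) = tr(a^-1 b a) tr(b) - tr(a^-1 b a b) = -x*y*z + x^2 + y^2 + z^2 - 2
tr(a^-1 b a b^-3) = tr(b^-1 a^-1 b a b^-1) tr(b) - tr(b^-1 a^-1 b a) = -x*y^3*z + x^2*y^2 + y^4 + y^2*z^2 + x*y*z - x^2 - 4*y^2 - z^2 + 2
and tr(a b^-2) = tr(a b^-1) tr(b) - tr(a)   [inverse elimination on b] = x*y^2 - y*z - x
assemble the triple (tr(r) - 2; tr(r a) - x; tr(r b) - y)

-x*y^3*z + x^2*y^2 + y^4 + y^2*z^2 + x*y*z - x^2 - 4*y^2 - z^2; x*y^2 - y*z - 2*x; -x*y^2*z + x^2*y + y^3 + y*z^2 - 4*y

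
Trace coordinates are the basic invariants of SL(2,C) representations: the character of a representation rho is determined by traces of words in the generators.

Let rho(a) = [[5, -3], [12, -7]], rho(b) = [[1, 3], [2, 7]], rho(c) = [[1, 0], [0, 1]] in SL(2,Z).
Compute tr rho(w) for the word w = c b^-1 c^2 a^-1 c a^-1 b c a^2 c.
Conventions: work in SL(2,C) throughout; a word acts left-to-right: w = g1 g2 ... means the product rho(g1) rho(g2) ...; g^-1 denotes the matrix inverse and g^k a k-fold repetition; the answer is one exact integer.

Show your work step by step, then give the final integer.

146

rho(c) = [[1, 0], [0, 1]]
... * rho(b^-1) = [[7, -3], [-2, 1]]  ->  [[7, -3], [-2, 1]]
... * rho(c) = [[1, 0], [0, 1]]  ->  [[7, -3], [-2, 1]]
... * rho(c) = [[1, 0], [0, 1]]  ->  [[7, -3], [-2, 1]]
... * rho(a^-1) = [[-7, 3], [-12, 5]]  ->  [[-13, 6], [2, -1]]
... * rho(c) = [[1, 0], [0, 1]]  ->  [[-13, 6], [2, -1]]
... * rho(a^-1) = [[-7, 3], [-12, 5]]  ->  [[19, -9], [-2, 1]]
... * rho(b) = [[1, 3], [2, 7]]  ->  [[1, -6], [0, 1]]
... * rho(c) = [[1, 0], [0, 1]]  ->  [[1, -6], [0, 1]]
... * rho(a) = [[5, -3], [12, -7]]  ->  [[-67, 39], [12, -7]]
... * rho(a) = [[5, -3], [12, -7]]  ->  [[133, -72], [-24, 13]]
... * rho(c) = [[1, 0], [0, 1]]  ->  [[133, -72], [-24, 13]]
tr = 133 + 13 = 146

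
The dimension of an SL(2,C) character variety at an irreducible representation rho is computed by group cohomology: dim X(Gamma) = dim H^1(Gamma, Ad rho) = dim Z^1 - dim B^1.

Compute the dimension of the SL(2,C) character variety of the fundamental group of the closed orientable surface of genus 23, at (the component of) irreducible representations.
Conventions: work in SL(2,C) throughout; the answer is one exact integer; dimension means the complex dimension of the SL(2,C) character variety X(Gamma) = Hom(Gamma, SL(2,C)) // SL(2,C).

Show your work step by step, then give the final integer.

132

pi_1 of the closed genus-23 surface has 46 generators bound by the single product-of-commutators relator.
Unconstrained cocycle data is one sl_2 vector per generator (138 dimensions), cut by the relator condition d_2(z) = 0.
H^2 = coker(d_2) is dual to H^0 = 0 at irreducible rho (Poincare duality), so d_2 is onto: dim Z^1 = 135.
dim B^1 = 3 (coboundaries, injective at irreducible rho).
dim H^1 = 135 - 3 = 132 = dim X.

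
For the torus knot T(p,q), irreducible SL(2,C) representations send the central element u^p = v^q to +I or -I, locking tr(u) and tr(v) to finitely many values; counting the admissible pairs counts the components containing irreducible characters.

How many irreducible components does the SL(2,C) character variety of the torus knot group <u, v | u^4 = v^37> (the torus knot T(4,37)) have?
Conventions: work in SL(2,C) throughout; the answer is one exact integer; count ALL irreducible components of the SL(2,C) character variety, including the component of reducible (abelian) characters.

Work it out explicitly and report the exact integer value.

In the torus knot group T(4,37), u^4 = v^37 is central, so an irreducible representation sends it to +I or -I (Schur).
On an irreducible component, tr(u) is locked at 2*cos(pi*alpha/4) for some alpha in 1..3, and tr(v) at 2*cos(pi*beta/37) for some beta in 1..36.
The two central values (-1)^alpha I and (-1)^beta I must be the same matrix, so alpha and beta share a parity.
Counting: 2 odd alphas x 18 odd betas + 1 even alphas x 18 even betas = 36 + 18 = 54.
Total: 54 irreducible-character components + 1 reducible (abelian) component = 55.

55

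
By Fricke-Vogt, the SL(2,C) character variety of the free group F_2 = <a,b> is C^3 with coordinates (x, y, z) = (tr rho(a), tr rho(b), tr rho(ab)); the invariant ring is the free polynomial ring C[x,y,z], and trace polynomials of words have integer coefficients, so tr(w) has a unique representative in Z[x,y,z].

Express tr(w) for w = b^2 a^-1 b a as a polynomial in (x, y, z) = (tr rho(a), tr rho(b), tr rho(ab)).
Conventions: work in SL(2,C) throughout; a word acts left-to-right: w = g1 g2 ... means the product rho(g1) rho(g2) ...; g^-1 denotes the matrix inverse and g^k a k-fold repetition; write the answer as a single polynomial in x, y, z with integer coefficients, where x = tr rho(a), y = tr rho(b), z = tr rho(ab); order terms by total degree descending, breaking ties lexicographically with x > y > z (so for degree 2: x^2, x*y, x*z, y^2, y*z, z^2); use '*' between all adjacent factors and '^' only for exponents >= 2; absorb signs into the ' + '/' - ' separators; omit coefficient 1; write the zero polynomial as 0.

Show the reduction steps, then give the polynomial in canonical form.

trace(a b^2) = trace(b) * trace(a b) - trace(a)   [square of b] = y*z - x
trace(b a b^2) = trace(b) * trace(a b^2) - trace(a b)   [square of b] = y^2*z - x*y - z
trace(a b a b) = trace(b a) * trace(b a) - trace(1)   [split at a repeated b] = z^2 - 2
trace(a b a) = trace(a) * trace(b a) - trace(b)   [square of a] = x*z - y
trace(b a b^2 a) = trace(b) * trace(a b a b) - trace(a b a)   [square of b] = y*z^2 - x*z - y
trace(b^2 a^-1 b a) = trace(b a b^2) * trace(a) - trace(b a b^2 a)   [inverse elimination on a] = x*y^2*z - x^2*y - y*z^2 + y

x*y^2*z - x^2*y - y*z^2 + y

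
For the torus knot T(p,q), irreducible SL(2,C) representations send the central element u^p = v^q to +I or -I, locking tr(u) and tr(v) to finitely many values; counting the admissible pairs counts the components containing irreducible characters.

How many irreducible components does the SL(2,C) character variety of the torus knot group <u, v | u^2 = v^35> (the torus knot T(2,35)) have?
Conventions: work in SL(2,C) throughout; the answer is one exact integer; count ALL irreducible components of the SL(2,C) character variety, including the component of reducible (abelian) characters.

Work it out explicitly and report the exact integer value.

18

Gamma = < u, v | u^2 = v^35 > (torus knot T(2,35)); the central element u^2 = v^35 acts as +I or -I in any irreducible SL(2,C) representation.
So on each irreducible component the traces are pinned: tr(u) = 2*cos(pi*alpha/2) with 1 <= alpha <= 1, tr(v) = 2*cos(pi*beta/35) with 1 <= beta <= 34.
Consistency of u^2 = (-1)^alpha I with v^35 = (-1)^beta I forces alpha = beta (mod 2).
Counting: 1 odd alphas x 17 odd betas + 0 even alphas x 17 even betas = 17 + 0 = 17.
That is 17 components of irreducible characters, and with the reducible (abelian) component the total is 18.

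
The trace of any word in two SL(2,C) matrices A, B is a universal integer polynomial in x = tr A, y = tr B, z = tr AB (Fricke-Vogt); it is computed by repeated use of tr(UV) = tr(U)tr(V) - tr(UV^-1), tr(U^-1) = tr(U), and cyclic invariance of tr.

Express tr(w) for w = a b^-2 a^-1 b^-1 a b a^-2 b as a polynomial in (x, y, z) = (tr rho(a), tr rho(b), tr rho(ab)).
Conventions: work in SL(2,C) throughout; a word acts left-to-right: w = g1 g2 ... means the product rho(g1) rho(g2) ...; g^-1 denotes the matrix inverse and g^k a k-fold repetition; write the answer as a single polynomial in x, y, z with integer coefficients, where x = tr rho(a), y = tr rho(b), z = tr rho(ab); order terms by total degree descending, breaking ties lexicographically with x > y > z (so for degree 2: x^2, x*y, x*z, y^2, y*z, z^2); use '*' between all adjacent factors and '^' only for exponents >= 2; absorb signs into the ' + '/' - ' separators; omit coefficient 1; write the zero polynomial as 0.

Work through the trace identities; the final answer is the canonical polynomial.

x^3*y^3*z^2 - 2*x^4*y^2*z - x^2*y^4*z - 2*x^2*y^2*z^3 + x^5*y + x^3*y^3 + 2*x^3*y*z^2 + x*y*z^4 + 6*x^2*y^2*z + y^4*z + y^2*z^3 - 5*x^3*y - x*y^3 - 5*x*y*z^2 - 4*y^2*z + 4*x*y + z

tr(b a^-1) = tr(b)*tr(a) - tr(b a)  (eliminate a^-1) = x*y - z
next, tr(b^2 a) = tr(b)*tr(a b) - tr(a)  (reduce the b square) = y*z - x
tr(b^2) = tr(b)*tr(b) - tr(1)  (reduce the b square) = y^2 - 2
tr(b a^2 b) = tr(a)*tr(b^2 a) - tr(b^2)  (reduce the a square) = x*y*z - x^2 - y^2 + 2
tr(b a b a) = tr(a b)*tr(a b) - tr(1)  (split on a) = z^2 - 2
tr(b a^2 b a) = tr(a)*tr(b a b a) - tr(b a b)  (reduce the a square) = x*z^2 - y*z - x
next, tr(b a^2 b a^-1) = tr(b a^2 b)*tr(a) - tr(b a^2 b a)  (eliminate a^-1) = x^2*y*z - x^3 - x*y^2 - x*z^2 + y*z + 3*x
and tr(a b a^-2 b a) = tr(b a^2 b a^-1)*tr(a) - tr(b a^2 b)  (eliminate a^-1) = x^3*y*z - x^4 - x^2*y^2 - x^2*z^2 + 4*x^2 + y^2 - 2
tr(a b a) = tr(a)*tr(b a) - tr(b)  (reduce the a square) = x*z - y
tr(b^2 a b a) = tr(b)*tr(a b a b) - tr(a b a)  (reduce the b square) = y*z^2 - x*z - y
tr(b^2 a b) = tr(b)*tr(b a b) - tr(b a)  (reduce the b square) = y^2*z - x*y - z
and tr(b a b a^2 b) = tr(a)*tr(b^2 a b a) - tr(b^2 a b)  (reduce the a square) = x*y*z^2 - x^2*z - y^2*z + z
tr(b a b a b a) = tr(b a b a)*tr(b a) - tr(a b)  (split on b) = z^3 - 3*z
tr(b a b a^2 b a) = tr(a)*tr(b a b a b a) - tr(b a b a b)  (reduce the a square) = x*z^3 - y*z^2 - 2*x*z + y
tr(a^-1 b a b a^2 b) = tr(b a b a^2 b)*tr(a) - tr(b a b a^2 b a)  (eliminate a^-1) = x^2*y*z^2 - x^3*z - x*y^2*z - x*z^3 + y*z^2 + 3*x*z - y
and tr(a b a^-2 b a b a) = tr(a^-1 b a b a^2 b)*tr(a) - tr(a^-1 b a b a^2 b a)  (eliminate a^-1) = x^3*y*z^2 - x^4*z - x^2*y^2*z - x^2*z^3 + 4*x^2*z + y^2*z - x*y - z
and tr(b a b a b a b) = tr(b)*tr(a b a b a b) - tr(a b a b a)  (reduce the b square) = y*z^3 - x*z^2 - 2*y*z + x
and tr(b a b a b a b a) = tr(a b a b)*tr(a b a b) - tr(1)  (split on a) = z^4 - 4*z^2 + 2
next, tr(b a b a b a b a^-1) = tr(b a b a b a b)*tr(a) - tr(b a b a b a b a)  (eliminate a^-1) = x*y*z^3 - x^2*z^2 - z^4 - 2*x*y*z + x^2 + 4*z^2 - 2
next, tr(a b a^-2 b a b a b) = tr(b a b a b a b a^-1)*tr(a) - tr(b a b a b a b)  (eliminate a^-1) = x^2*y*z^3 - x^3*z^2 - x*z^4 - 2*x^2*y*z - y*z^3 + x^3 + 5*x*z^2 + 2*y*z - 3*x
tr(b^-1 a b a^-2 b a b a) = tr(a b a^-2 b a b a)*tr(b) - tr(a b a^-2 b a b a b)  (eliminate b^-1) = x^3*y^2*z^2 - x^4*y*z - x^2*y^3*z - 2*x^2*y*z^3 + x^3*z^2 + x*z^4 + 6*x^2*y*z + y^3*z + y*z^3 - x^3 - x*y^2 - 5*x*z^2 - 3*y*z + 3*x
next, tr(a^-1 b^-1 a b a^-2 b a b) = tr(b^-1 a b a^-2 b a b)*tr(a) - tr(b^-1 a b a^-2 b a b a)  (eliminate a^-1) = -x^3*y^2*z^2 + 2*x^4*y*z + x^2*y^3*z + 2*x^2*y*z^3 - x^5 - x^3*y^2 - 2*x^3*z^2 - x*z^4 - 6*x^2*y*z - y^3*z - y*z^3 + 5*x^3 + 2*x*y^2 + 5*x*z^2 + 3*y*z - 5*x
next, tr(b^-1 a^-1 b^-1 a b a^-2 b a) = tr(a^-1 b^-1 a b a^-2 b a)*tr(b) - tr(a^-1 b^-1 a b a^-2 b a b)  (eliminate b^-1) = x^3*y^2*z^2 - 2*x^4*y*z - x^2*y^3*z - 2*x^2*y*z^3 + x^5 + x^3*y^2 + 2*x^3*z^2 + x*z^4 + 6*x^2*y*z + y^3*z + y*z^3 - 5*x^3 - x*y^2 - 5*x*z^2 - 4*y*z + 5*x
next, tr(a b^-2 a^-1 b^-1 a b a^-2 b) = tr(b^-1 a^-1 b^-1 a b a^-2 b a)*tr(b) - tr(b^-1 a^-1 b^-1 a b a^-2 b a b)  (eliminate b^-1) = x^3*y^3*z^2 - 2*x^4*y^2*z - x^2*y^4*z - 2*x^2*y^2*z^3 + x^5*y + x^3*y^3 + 2*x^3*y*z^2 + x*y*z^4 + 6*x^2*y^2*z + y^4*z + y^2*z^3 - 5*x^3*y - x*y^3 - 5*x*y*z^2 - 4*y^2*z + 4*x*y + z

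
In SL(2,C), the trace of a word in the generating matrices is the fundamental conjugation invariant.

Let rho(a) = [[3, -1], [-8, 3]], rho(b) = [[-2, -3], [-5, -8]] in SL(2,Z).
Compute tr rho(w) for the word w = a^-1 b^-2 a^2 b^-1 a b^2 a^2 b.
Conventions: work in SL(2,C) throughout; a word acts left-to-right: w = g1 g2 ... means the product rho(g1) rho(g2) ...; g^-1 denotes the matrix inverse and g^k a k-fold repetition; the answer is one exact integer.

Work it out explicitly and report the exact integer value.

-18838321

rho(a^-1) = [[3, 1], [8, 3]]
... * rho(b^-1) = [[-8, 3], [5, -2]]  ->  [[-19, 7], [-49, 18]]
... * rho(b^-1) = [[-8, 3], [5, -2]]  ->  [[187, -71], [482, -183]]
... * rho(a) = [[3, -1], [-8, 3]]  ->  [[1129, -400], [2910, -1031]]
... * rho(a) = [[3, -1], [-8, 3]]  ->  [[6587, -2329], [16978, -6003]]
... * rho(b^-1) = [[-8, 3], [5, -2]]  ->  [[-64341, 24419], [-165839, 62940]]
... * rho(a) = [[3, -1], [-8, 3]]  ->  [[-388375, 137598], [-1001037, 354659]]
... * rho(b) = [[-2, -3], [-5, -8]]  ->  [[88760, 64341], [228779, 165839]]
... * rho(b) = [[-2, -3], [-5, -8]]  ->  [[-499225, -781008], [-1286753, -2013049]]
... * rho(a) = [[3, -1], [-8, 3]]  ->  [[4750389, -1843799], [12244133, -4752394]]
... * rho(a) = [[3, -1], [-8, 3]]  ->  [[29001559, -10281786], [74751551, -26501315]]
... * rho(b) = [[-2, -3], [-5, -8]]  ->  [[-6594188, -4750389], [-16996527, -12244133]]
tr = -6594188 + -12244133 = -18838321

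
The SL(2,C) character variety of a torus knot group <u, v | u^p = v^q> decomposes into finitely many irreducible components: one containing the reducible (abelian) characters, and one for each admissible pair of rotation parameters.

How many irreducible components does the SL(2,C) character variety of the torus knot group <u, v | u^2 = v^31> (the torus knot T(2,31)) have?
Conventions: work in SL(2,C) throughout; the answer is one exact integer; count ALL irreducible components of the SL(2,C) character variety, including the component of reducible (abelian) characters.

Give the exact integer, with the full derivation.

16

In the torus knot group T(2,31), u^2 = v^31 is central, so an irreducible representation sends it to +I or -I (Schur).
So on each irreducible component the traces are pinned: tr(u) = 2*cos(pi*alpha/2) with 1 <= alpha <= 1, tr(v) = 2*cos(pi*beta/31) with 1 <= beta <= 30.
Consistency of u^2 = (-1)^alpha I with v^31 = (-1)^beta I forces alpha = beta (mod 2).
count pairs: odd alpha (1 choices) x odd beta (15), plus even alpha (0) x even beta (15): 1*15 + 0*15 = 15.
That is 15 components of irreducible characters, and with the reducible (abelian) component the total is 16.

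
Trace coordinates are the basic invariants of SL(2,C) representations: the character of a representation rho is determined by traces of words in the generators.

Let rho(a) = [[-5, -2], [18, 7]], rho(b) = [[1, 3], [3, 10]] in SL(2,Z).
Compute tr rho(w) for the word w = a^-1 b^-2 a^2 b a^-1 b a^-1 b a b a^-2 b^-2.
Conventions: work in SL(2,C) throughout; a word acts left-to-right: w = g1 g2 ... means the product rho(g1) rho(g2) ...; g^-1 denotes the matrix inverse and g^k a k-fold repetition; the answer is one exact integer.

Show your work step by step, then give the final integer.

531640386188822

rho(a^-1) = [[7, 2], [-18, -5]]
... * rho(b^-1) = [[10, -3], [-3, 1]]  ->  [[64, -19], [-165, 49]]
... * rho(b^-1) = [[10, -3], [-3, 1]]  ->  [[697, -211], [-1797, 544]]
... * rho(a) = [[-5, -2], [18, 7]]  ->  [[-7283, -2871], [18777, 7402]]
... * rho(a) = [[-5, -2], [18, 7]]  ->  [[-15263, -5531], [39351, 14260]]
... * rho(b) = [[1, 3], [3, 10]]  ->  [[-31856, -101099], [82131, 260653]]
... * rho(a^-1) = [[7, 2], [-18, -5]]  ->  [[1596790, 441783], [-4116837, -1139003]]
... * rho(b) = [[1, 3], [3, 10]]  ->  [[2922139, 9208200], [-7533846, -23740541]]
... * rho(a^-1) = [[7, 2], [-18, -5]]  ->  [[-145292627, -40196722], [374592816, 103635013]]
... * rho(b) = [[1, 3], [3, 10]]  ->  [[-265882793, -837845101], [685497855, 2160128578]]
... * rho(a) = [[-5, -2], [18, 7]]  ->  [[-13751797853, -5333150121], [35454825129, 13749904336]]
... * rho(b) = [[1, 3], [3, 10]]  ->  [[-29751248216, -94586894769], [76704538137, 243863518747]]
... * rho(a^-1) = [[7, 2], [-18, -5]]  ->  [[1494305368330, 413431977413], [-3852611570487, -1065908517461]]
... * rho(a^-1) = [[7, 2], [-18, -5]]  ->  [[3018361984876, 921450849595], [-7781927679111, -2375680553669]]
... * rho(b^-1) = [[10, -3], [-3, 1]]  ->  [[27419267299975, -8133635105033], [-70692235130103, 20970102483664]]
... * rho(b^-1) = [[10, -3], [-3, 1]]  ->  [[298593578314849, -90391437004958], [-769832658752022, 233046807873973]]
tr = 298593578314849 + 233046807873973 = 531640386188822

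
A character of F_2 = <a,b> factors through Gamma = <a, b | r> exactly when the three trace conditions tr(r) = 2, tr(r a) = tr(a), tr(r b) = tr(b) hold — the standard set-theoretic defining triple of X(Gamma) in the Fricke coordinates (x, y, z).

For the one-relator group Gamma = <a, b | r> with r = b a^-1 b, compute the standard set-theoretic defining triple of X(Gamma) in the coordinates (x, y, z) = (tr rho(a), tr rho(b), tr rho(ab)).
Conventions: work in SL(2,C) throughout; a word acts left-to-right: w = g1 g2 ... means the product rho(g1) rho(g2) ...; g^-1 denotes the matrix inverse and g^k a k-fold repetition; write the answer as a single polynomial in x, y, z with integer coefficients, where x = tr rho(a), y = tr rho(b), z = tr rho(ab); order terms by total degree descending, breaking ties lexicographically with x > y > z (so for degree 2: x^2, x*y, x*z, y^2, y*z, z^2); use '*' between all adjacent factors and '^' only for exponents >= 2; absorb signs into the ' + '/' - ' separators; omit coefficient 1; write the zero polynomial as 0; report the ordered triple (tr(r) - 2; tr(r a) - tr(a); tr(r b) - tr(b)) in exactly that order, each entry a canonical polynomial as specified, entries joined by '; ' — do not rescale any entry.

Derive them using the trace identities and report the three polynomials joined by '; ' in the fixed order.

trace(b^2) = trace(b) trace(b) - trace(1)  (reduce the b square) = y^2 - 2
trace(b^2 a) = trace(b) trace(a b) - trace(a)  (reduce the b square) = y*z - x
use: trace(b a^-1 b) = trace(b^2) trace(a) - trace(b^2 a)  (eliminate a^-1) = x*y^2 - y*z - x
trace(b a b a) = trace(b a) trace(b a) - trace(1)  (split on b) = z^2 - 2
trace(b a^-1 b a) = trace(b a b) trace(a) - trace(b a b a)  (eliminate a^-1) = x*y*z - x^2 - z^2 + 2
use: trace(b^3) = trace(b) trace(b^2) - trace(b)  (reduce the b square) = y^3 - 3*y
trace(b^3 a) = trace(b) trace(a b^2) - trace(a b)  (reduce the b square) = y^2*z - x*y - z
apply: trace(b a^-1 b^2) = trace(b^3) trace(a) - trace(b^3 a)  (eliminate a^-1) = x*y^3 - y^2*z - 2*x*y + z
assemble the triple (trace(r) - 2; trace(r a) - x; trace(r b) - y)

x*y^2 - y*z - x - 2; x*y*z - x^2 - z^2 - x + 2; x*y^3 - y^2*z - 2*x*y - y + z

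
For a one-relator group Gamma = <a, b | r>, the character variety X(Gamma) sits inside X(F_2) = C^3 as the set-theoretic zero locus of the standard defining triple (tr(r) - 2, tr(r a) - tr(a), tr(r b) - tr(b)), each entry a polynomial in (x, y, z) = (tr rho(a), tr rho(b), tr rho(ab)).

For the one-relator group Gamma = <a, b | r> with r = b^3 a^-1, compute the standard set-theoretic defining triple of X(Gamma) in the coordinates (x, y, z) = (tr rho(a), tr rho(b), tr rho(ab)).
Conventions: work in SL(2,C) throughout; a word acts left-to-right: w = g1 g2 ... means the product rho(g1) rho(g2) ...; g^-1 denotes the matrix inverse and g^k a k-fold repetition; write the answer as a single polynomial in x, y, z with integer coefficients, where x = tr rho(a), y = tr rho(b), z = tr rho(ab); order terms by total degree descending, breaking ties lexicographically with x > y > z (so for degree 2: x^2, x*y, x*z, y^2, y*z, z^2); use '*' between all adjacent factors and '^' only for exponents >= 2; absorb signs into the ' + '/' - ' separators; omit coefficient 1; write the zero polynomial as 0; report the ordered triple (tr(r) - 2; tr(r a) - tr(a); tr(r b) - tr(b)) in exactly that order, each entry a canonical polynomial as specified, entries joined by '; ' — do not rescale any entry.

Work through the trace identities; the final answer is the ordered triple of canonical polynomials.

x*y^3 - y^2*z - 2*x*y + z - 2; y^3 - x - 3*y; x*y^4 - y^3*z - 3*x*y^2 + 2*y*z + x - y

trace(b^2) = trace(b) * trace(b) - trace(1)   [square of b] = y^2 - 2
trace(b^3) = trace(b) * trace(b^2) - trace(b)   [square of b] = y^3 - 3*y
trace(a b^2) = trace(b) * trace(a b) - trace(a)   [square of b] = y*z - x
trace(b^3 a) = trace(b) * trace(a b^2) - trace(a b)   [square of b] = y^2*z - x*y - z
trace(b^3 a^-1) = trace(b^3) * trace(a) - trace(b^3 a)   [inverse elimination on a] = x*y^3 - y^2*z - 2*x*y + z
trace(b^4) = trace(b) * trace(b^3) - trace(b^2) = y^4 - 4*y^2 + 2
trace(b^4 a) = trace(b) * trace(b a b^2) - trace(b a b) = y^3*z - x*y^2 - 2*y*z + x
trace(b^3 a^-1 b) = trace(b^4) * trace(a) - trace(b^4 a) = x*y^4 - y^3*z - 3*x*y^2 + 2*y*z + x
assemble the triple (trace(r) - 2; trace(r a) - x; trace(r b) - y)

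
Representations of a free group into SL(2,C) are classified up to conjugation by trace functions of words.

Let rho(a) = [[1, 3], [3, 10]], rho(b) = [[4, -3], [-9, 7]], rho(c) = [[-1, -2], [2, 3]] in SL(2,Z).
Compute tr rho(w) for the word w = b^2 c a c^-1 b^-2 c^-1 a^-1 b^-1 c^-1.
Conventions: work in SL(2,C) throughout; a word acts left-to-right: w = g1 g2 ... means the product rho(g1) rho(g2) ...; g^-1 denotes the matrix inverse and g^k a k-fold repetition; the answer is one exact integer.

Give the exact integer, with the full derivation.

rho(b) = [[4, -3], [-9, 7]]
... * rho(b) = [[4, -3], [-9, 7]]  ->  [[43, -33], [-99, 76]]
... * rho(c) = [[-1, -2], [2, 3]]  ->  [[-109, -185], [251, 426]]
... * rho(a) = [[1, 3], [3, 10]]  ->  [[-664, -2177], [1529, 5013]]
... * rho(c^-1) = [[3, 2], [-2, -1]]  ->  [[2362, 849], [-5439, -1955]]
... * rho(b^-1) = [[7, 3], [9, 4]]  ->  [[24175, 10482], [-55668, -24137]]
... * rho(b^-1) = [[7, 3], [9, 4]]  ->  [[263563, 114453], [-606909, -263552]]
... * rho(c^-1) = [[3, 2], [-2, -1]]  ->  [[561783, 412673], [-1293623, -950266]]
... * rho(a^-1) = [[10, -3], [-3, 1]]  ->  [[4379811, -1272676], [-10085432, 2930603]]
... * rho(b^-1) = [[7, 3], [9, 4]]  ->  [[19204593, 8048729], [-44222597, -18533884]]
... * rho(c^-1) = [[3, 2], [-2, -1]]  ->  [[41516321, 30360457], [-95600023, -69911310]]
tr = 41516321 + -69911310 = -28394989

-28394989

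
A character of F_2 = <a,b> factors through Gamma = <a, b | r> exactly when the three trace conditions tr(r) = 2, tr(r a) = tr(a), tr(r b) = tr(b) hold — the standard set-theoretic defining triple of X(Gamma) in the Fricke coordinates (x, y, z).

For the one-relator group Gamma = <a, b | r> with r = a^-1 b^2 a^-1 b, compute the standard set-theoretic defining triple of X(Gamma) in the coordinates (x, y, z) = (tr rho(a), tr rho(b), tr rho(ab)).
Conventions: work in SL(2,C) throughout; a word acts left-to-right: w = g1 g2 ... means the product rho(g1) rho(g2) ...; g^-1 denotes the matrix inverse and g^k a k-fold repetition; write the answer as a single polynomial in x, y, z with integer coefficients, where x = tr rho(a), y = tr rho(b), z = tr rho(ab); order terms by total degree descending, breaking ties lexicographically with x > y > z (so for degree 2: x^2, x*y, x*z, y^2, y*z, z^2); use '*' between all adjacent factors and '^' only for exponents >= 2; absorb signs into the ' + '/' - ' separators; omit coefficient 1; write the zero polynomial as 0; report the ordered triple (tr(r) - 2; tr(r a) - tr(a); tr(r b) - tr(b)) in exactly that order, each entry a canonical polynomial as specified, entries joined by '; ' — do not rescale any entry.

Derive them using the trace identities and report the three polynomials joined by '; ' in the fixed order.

tr(b^2) = tr(b) tr(b) - tr(1)   [square of b] = y^2 - 2
tr(b^3) = tr(b) tr(b^2) - tr(b)   [square of b] = y^3 - 3*y
tr(a b^2) = tr(b) tr(a b) - tr(a)   [square of b] = y*z - x
tr(b^3 a) = tr(b) tr(a b^2) - tr(a b)   [square of b] = y^2*z - x*y - z
use: tr(b^2 a^-1 b) = tr(b^3) tr(a) - tr(b^3 a)   [inverse elimination on a] = x*y^3 - y^2*z - 2*x*y + z
tr(a b a b) = tr(b a) tr(b a) - tr(1)   [split at a repeated b] = z^2 - 2
apply: tr(a b a) = tr(a) tr(b a) - tr(b)   [square of a] = x*z - y
apply: tr(b a b^2 a) = tr(b) tr(a b a b) - tr(a b a)   [square of b] = y*z^2 - x*z - y
apply: tr(b^2 a^-1 b a) = tr(b a b^2) tr(a) - tr(b a b^2 a)   [inverse elimination on a] = x*y^2*z - x^2*y - y*z^2 + y
use: tr(a^-1 b^2 a^-1 b) = tr(b^2 a^-1 b) tr(a) - tr(b^2 a^-1 b a)   [inverse elimination on a] = x^2*y^3 - 2*x*y^2*z - x^2*y + y*z^2 + x*z - y
use: tr(b^4) = tr(b) tr(b^3) - tr(b^2)  (reduce the b square) = y^4 - 4*y^2 + 2
tr(b^4 a) = tr(b) tr(b^2 a b) - tr(b^2 a)  (reduce the b square) = y^3*z - x*y^2 - 2*y*z + x
tr(b^2 a^-1 b^2) = tr(b^4) tr(a) - tr(b^4 a)  (eliminate a^-1) = x*y^4 - y^3*z - 3*x*y^2 + 2*y*z + x
use: tr(a b^2 a) = tr(a) tr(b^2 a) - tr(b^2)  (reduce the a square) = x*y*z - x^2 - y^2 + 2
tr(b^2 a b^2 a) = tr(b) tr(a b^2 a b) - tr(a b^2 a)  (reduce the b square) = y^2*z^2 - 2*x*y*z + x^2 - 2
apply: tr(b^2 a^-1 b^2 a) = tr(b^2 a b^2) tr(a) - tr(b^2 a b^2 a)  (eliminate a^-1) = x*y^3*z - x^2*y^2 - y^2*z^2 + 2
tr(a^-1 b^2 a^-1 b^2) = tr(b^2 a^-1 b^2) tr(a) - tr(b^2 a^-1 b^2 a)  (eliminate a^-1) = x^2*y^4 - 2*x*y^3*z - 2*x^2*y^2 + y^2*z^2 + 2*x*y*z + x^2 - 2
assemble the triple (tr(r) - 2; tr(r a) - x; tr(r b) - y)

x^2*y^3 - 2*x*y^2*z - x^2*y + y*z^2 + x*z - y - 2; x*y^3 - y^2*z - 2*x*y - x + z; x^2*y^4 - 2*x*y^3*z - 2*x^2*y^2 + y^2*z^2 + 2*x*y*z + x^2 - y - 2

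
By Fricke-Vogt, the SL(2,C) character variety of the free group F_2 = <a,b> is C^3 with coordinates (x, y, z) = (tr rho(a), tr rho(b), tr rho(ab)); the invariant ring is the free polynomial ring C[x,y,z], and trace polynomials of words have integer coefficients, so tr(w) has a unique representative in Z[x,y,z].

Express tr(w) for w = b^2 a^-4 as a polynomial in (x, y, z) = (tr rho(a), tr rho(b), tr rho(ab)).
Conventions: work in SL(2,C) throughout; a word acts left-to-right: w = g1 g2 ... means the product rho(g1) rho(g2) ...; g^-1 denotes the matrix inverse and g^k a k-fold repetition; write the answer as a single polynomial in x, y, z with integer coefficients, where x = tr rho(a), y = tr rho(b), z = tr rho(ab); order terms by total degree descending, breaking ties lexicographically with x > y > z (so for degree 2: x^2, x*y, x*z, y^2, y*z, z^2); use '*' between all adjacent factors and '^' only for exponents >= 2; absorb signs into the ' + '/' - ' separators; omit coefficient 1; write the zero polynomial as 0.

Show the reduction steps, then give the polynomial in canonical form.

x^4*y^2 - x^3*y*z - x^4 - 3*x^2*y^2 + 2*x*y*z + 4*x^2 + y^2 - 2

trace(b^2) = trace(b) trace(b) - trace(1)  (reduce the b square) = y^2 - 2
trace(b^2 a) = trace(b) trace(a b) - trace(a)  (reduce the b square) = y*z - x
trace(b^2 a^-1) = trace(b^2) trace(a) - trace(b^2 a)  (eliminate a^-1) = x*y^2 - y*z - x
trace(a^-1 b^2 a^-1) = trace(b^2 a^-1) trace(a) - trace(b^2)  (eliminate a^-1) = x^2*y^2 - x*y*z - x^2 - y^2 + 2
trace(a^-3 b^2) = trace(a^-1 b^2 a^-1) trace(a) - trace(a^-1 b^2)  (eliminate a^-1) = x^3*y^2 - x^2*y*z - x^3 - 2*x*y^2 + y*z + 3*x
trace(b^2 a^-4) = trace(a^-3 b^2) trace(a) - trace(a^-3 b^2 a)  (eliminate a^-1) = x^4*y^2 - x^3*y*z - x^4 - 3*x^2*y^2 + 2*x*y*z + 4*x^2 + y^2 - 2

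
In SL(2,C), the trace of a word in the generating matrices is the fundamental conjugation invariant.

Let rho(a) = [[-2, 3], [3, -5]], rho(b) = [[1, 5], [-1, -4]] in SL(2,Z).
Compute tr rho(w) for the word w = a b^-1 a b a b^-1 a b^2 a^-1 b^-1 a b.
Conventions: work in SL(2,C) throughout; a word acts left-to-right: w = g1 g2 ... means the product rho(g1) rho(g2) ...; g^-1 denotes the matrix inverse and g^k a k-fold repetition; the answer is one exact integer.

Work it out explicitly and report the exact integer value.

-74791518

rho(a) = [[-2, 3], [3, -5]]
... * rho(b^-1) = [[-4, -5], [1, 1]]  ->  [[11, 13], [-17, -20]]
... * rho(a) = [[-2, 3], [3, -5]]  ->  [[17, -32], [-26, 49]]
... * rho(b) = [[1, 5], [-1, -4]]  ->  [[49, 213], [-75, -326]]
... * rho(a) = [[-2, 3], [3, -5]]  ->  [[541, -918], [-828, 1405]]
... * rho(b^-1) = [[-4, -5], [1, 1]]  ->  [[-3082, -3623], [4717, 5545]]
... * rho(a) = [[-2, 3], [3, -5]]  ->  [[-4705, 8869], [7201, -13574]]
... * rho(b) = [[1, 5], [-1, -4]]  ->  [[-13574, -59001], [20775, 90301]]
... * rho(b) = [[1, 5], [-1, -4]]  ->  [[45427, 168134], [-69526, -257329]]
... * rho(a^-1) = [[-5, -3], [-3, -2]]  ->  [[-731537, -472549], [1119617, 723236]]
... * rho(b^-1) = [[-4, -5], [1, 1]]  ->  [[2453599, 3185136], [-3755232, -4874849]]
... * rho(a) = [[-2, 3], [3, -5]]  ->  [[4648210, -8564883], [-7114083, 13108549]]
... * rho(b) = [[1, 5], [-1, -4]]  ->  [[13213093, 57500582], [-20222632, -88004611]]
tr = 13213093 + -88004611 = -74791518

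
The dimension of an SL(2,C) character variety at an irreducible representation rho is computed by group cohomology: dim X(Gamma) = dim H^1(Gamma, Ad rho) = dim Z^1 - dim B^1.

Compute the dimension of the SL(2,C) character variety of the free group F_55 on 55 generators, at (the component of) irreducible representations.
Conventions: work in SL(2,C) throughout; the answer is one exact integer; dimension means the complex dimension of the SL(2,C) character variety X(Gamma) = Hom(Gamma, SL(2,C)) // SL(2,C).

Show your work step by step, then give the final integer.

The free group F_55: 55 generators, no relators.
Z^1(Gamma, Ad rho) = (sl_2)^55: a cocycle is a free choice of one sl_2 vector per generator, so dim Z^1 = 3*55 = 165.
dim B^1 = 3: the coboundary map is injective because an irreducible image has centralizer 0 in sl_2.
dim X = dim H^1 = dim Z^1 - dim B^1 = 165 - 3 = 162.

162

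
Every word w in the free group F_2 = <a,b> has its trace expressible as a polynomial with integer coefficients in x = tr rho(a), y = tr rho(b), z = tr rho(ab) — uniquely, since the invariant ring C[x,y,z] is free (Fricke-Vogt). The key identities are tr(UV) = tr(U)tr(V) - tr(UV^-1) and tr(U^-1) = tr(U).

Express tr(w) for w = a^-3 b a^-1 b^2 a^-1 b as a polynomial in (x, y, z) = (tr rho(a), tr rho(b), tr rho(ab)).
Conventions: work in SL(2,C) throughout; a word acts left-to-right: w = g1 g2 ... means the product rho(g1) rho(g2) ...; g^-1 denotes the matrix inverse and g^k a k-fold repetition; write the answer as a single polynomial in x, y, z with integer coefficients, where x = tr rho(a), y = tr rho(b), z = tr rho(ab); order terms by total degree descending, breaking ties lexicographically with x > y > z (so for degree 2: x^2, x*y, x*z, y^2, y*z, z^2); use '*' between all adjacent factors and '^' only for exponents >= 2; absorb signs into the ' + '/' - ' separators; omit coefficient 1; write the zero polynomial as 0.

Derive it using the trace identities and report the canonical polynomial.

x^5*y^4 - 3*x^4*y^3*z - x^5*y^2 - 2*x^3*y^4 + 3*x^3*y^2*z^2 + 2*x^4*y*z + 5*x^2*y^3*z - x^2*y*z^3 + x^3*y^2 - x^3*z^2 - 4*x*y^2*z^2 - 2*x^2*y*z + y*z^3 + 2*x*y^2 + x*z^2 - 2*y*z + x

trace(b^2) = trace(b) trace(b) - trace(1) = y^2 - 2
so trace(b^3) = trace(b) trace(b^2) - trace(b) = y^3 - 3*y
reduce: trace(b^4) = trace(b) trace(b^3) - trace(b^2) = y^4 - 4*y^2 + 2
trace(b a b) = trace(b) trace(a b) - trace(a) = y*z - x
so trace(b^2 a b) = trace(b) trace(b a b) - trace(b a) = y^2*z - x*y - z
trace(b^4 a) = trace(b) trace(b^2 a b) - trace(b^2 a) = y^3*z - x*y^2 - 2*y*z + x
trace(b^2 a^-1 b^2) = trace(b^4) trace(a) - trace(b^4 a) = x*y^4 - y^3*z - 3*x*y^2 + 2*y*z + x
trace(a b a b) = trace(b a) trace(b a) - trace(1) = z^2 - 2
reduce: trace(a b a) = trace(a) trace(b a) - trace(b) = x*z - y
so trace(a b^2 a b) = trace(b) trace(a b a b) - trace(a b a) = y*z^2 - x*z - y
reduce: trace(a^2) = trace(a) trace(a) - trace(1) = x^2 - 2
trace(a b^2 a) = trace(b) trace(a^2 b) - trace(a^2) = x*y*z - x^2 - y^2 + 2
so trace(b^2 a b^2 a) = trace(b) trace(a b^2 a b) - trace(a b^2 a) = y^2*z^2 - 2*x*y*z + x^2 - 2
trace(b^2 a^-1 b^2 a) = trace(b^2 a b^2) trace(a) - trace(b^2 a b^2 a) = x*y^3*z - x^2*y^2 - y^2*z^2 + 2
trace(b a^-1 b^2 a^-1 b) = trace(b^2 a^-1 b^2) trace(a) - trace(b^2 a^-1 b^2 a) = x^2*y^4 - 2*x*y^3*z - 2*x^2*y^2 + y^2*z^2 + 2*x*y*z + x^2 - 2
trace(b a b^3 a) = trace(b) trace(b a b a b) - trace(b a b a) = y^2*z^2 - x*y*z - y^2 - z^2 + 2
trace(b^2 a^-1 b a b) = trace(b a b^3) trace(a) - trace(b a b^3 a) = x*y^3*z - x^2*y^2 - y^2*z^2 - x*y*z + x^2 + y^2 + z^2 - 2
trace(a b a b a b) = trace(a b) trace(a b a b) - trace(a^-1 b^-1) = z^3 - 3*z
trace(a b a b a) = trace(a) trace(b a b a) - trace(b a b) = x*z^2 - y*z - x
trace(b a b a b^2 a) = trace(b) trace(a b a b a b) - trace(a b a b a) = y*z^3 - x*z^2 - 2*y*z + x
reduce: trace(b^2 a^-1 b a b a) = trace(b a b a b^2) trace(a) - trace(b a b a b^2 a) = x*y^2*z^2 - x^2*y*z - y*z^3 - x*y^2 + 2*y*z + x
trace(b a^-1 b^2 a^-1 b a) = trace(b^2 a^-1 b a b) trace(a) - trace(b^2 a^-1 b a b a) = x^2*y^3*z - x^3*y^2 - 2*x*y^2*z^2 + y*z^3 + x^3 + 2*x*y^2 + x*z^2 - 2*y*z - 3*x
reduce: trace(b a^-1 b^2 a^-1 b a^-1) = trace(b a^-1 b^2 a^-1 b) trace(a) - trace(b a^-1 b^2 a^-1 b a) = x^3*y^4 - 3*x^2*y^3*z - x^3*y^2 + 3*x*y^2*z^2 + 2*x^2*y*z - y*z^3 - 2*x*y^2 - x*z^2 + 2*y*z + x
so trace(a^-1 b a^-1 b^2 a^-1 b a^-1) = trace(b a^-1 b^2 a^-1 b a^-1) trace(a) - trace(b a^-1 b^2 a^-1 b) = x^4*y^4 - 3*x^3*y^3*z - x^4*y^2 - x^2*y^4 + 3*x^2*y^2*z^2 + 2*x^3*y*z + 2*x*y^3*z - x*y*z^3 - x^2*z^2 - y^2*z^2 + 2
so trace(a^-3 b a^-1 b^2 a^-1 b) = trace(a^-1 b a^-1 b^2 a^-1 b a^-1) trace(a) - trace(a^-1 b a^-1 b^2 a^-1 b) = x^5*y^4 - 3*x^4*y^3*z - x^5*y^2 - 2*x^3*y^4 + 3*x^3*y^2*z^2 + 2*x^4*y*z + 5*x^2*y^3*z - x^2*y*z^3 + x^3*y^2 - x^3*z^2 - 4*x*y^2*z^2 - 2*x^2*y*z + y*z^3 + 2*x*y^2 + x*z^2 - 2*y*z + x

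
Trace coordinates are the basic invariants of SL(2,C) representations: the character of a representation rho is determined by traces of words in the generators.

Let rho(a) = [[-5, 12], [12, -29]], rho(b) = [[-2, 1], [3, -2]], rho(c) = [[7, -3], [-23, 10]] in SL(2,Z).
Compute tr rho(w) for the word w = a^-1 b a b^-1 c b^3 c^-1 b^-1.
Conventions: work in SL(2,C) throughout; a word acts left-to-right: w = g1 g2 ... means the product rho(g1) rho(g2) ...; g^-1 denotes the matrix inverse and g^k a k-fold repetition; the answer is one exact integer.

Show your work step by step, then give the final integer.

-4716979

rho(a^-1) = [[-29, -12], [-12, -5]]
... * rho(b) = [[-2, 1], [3, -2]]  ->  [[22, -5], [9, -2]]
... * rho(a) = [[-5, 12], [12, -29]]  ->  [[-170, 409], [-69, 166]]
... * rho(b^-1) = [[-2, -1], [-3, -2]]  ->  [[-887, -648], [-360, -263]]
... * rho(c) = [[7, -3], [-23, 10]]  ->  [[8695, -3819], [3529, -1550]]
... * rho(b) = [[-2, 1], [3, -2]]  ->  [[-28847, 16333], [-11708, 6629]]
... * rho(b) = [[-2, 1], [3, -2]]  ->  [[106693, -61513], [43303, -24966]]
... * rho(b) = [[-2, 1], [3, -2]]  ->  [[-397925, 229719], [-161504, 93235]]
... * rho(c^-1) = [[10, 3], [23, 7]]  ->  [[1304287, 414258], [529365, 168133]]
... * rho(b^-1) = [[-2, -1], [-3, -2]]  ->  [[-3851348, -2132803], [-1563129, -865631]]
tr = -3851348 + -865631 = -4716979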